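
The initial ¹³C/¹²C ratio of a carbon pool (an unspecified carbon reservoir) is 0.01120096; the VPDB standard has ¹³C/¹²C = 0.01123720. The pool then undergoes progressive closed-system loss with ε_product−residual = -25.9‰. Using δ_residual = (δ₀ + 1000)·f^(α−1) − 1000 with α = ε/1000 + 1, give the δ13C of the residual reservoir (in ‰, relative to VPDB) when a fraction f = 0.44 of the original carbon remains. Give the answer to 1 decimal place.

18.2‰

δ₀ = (0.01120096/0.01123720 − 1)×1000 = (0.996775 − 1)×1000 = -3.225‰
α − 1 = ε/1000 = -0.0259
f^(α−1) = 0.44^(-0.0259) = 1.021491
δ_res = (-3.225 + 1000) × 1.021491 − 1000 = 1018.197 − 1000 = 18.20‰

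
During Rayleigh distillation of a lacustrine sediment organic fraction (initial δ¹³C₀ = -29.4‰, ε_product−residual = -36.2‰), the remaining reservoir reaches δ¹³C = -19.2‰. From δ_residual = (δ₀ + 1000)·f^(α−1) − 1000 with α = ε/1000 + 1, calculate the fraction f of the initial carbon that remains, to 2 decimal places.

0.75

α − 1 = ε/1000 = -0.0362
(δ_res + 1000)/(δ₀ + 1000) = (-19.2 + 1000)/(-29.4 + 1000) = 980.8/970.6 = 1.010509
f = 1.010509^(1/-0.0362) = exp(ln(1.010509)/-0.0362) = exp(0.01045/-0.0362)
f = exp(-0.2888) = 0.7492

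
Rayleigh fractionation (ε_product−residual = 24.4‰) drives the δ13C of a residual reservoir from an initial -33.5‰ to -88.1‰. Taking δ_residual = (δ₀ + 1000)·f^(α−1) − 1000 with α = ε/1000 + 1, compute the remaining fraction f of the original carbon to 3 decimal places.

0.092

α − 1 = ε/1000 = 0.0244
(δ_res + 1000)/(δ₀ + 1000) = (-88.1 + 1000)/(-33.5 + 1000) = 911.9/966.5 = 0.943508
f = 0.943508^(1/0.0244) = exp(ln(0.943508)/0.0244) = exp(-0.05815/0.0244)
f = exp(-2.3832) = 0.0923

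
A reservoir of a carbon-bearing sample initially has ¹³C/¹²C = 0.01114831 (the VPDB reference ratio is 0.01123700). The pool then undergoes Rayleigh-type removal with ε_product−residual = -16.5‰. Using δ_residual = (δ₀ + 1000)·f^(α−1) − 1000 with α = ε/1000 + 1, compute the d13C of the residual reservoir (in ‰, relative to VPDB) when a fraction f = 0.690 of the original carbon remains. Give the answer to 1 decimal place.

-1.8‰

δ₀ = (0.01114831/0.01123700 − 1)×1000 = (0.992107 − 1)×1000 = -7.893‰
α − 1 = ε/1000 = -0.0165
f^(α−1) = 0.690^(-0.0165) = 1.006141
δ_res = (-7.893 + 1000) × 1.006141 − 1000 = 998.200 − 1000 = -1.80‰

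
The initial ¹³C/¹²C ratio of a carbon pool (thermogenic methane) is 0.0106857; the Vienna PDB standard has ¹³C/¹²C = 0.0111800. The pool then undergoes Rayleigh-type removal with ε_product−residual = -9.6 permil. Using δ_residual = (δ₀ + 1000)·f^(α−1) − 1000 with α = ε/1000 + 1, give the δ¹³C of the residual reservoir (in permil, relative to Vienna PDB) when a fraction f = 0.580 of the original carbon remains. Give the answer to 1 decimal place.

δ₀ = (0.0106857/0.0111800 − 1)×1000 = (0.955787 − 1)×1000 = -44.213 permil
α − 1 = ε/1000 = -0.0096
f^(α−1) = 0.580^(-0.0096) = 1.005243
δ_res = (-44.213 + 1000) × 1.005243 − 1000 = 960.798 − 1000 = -39.20 permil

-39.2 permil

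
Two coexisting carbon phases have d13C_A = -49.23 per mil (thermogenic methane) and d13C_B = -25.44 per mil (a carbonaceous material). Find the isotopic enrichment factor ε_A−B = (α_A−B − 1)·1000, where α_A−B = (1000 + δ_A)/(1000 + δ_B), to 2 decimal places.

-24.41 per mil

α_A−B = (1000 + -49.23) / (1000 + -25.44) = 950.77 / 974.56 = 0.975589
ε_A−B = (0.975589 − 1) × 1000 = -24.411 per mil
(The approximation ε ≈ δ_A − δ_B would give -23.79 per mil.)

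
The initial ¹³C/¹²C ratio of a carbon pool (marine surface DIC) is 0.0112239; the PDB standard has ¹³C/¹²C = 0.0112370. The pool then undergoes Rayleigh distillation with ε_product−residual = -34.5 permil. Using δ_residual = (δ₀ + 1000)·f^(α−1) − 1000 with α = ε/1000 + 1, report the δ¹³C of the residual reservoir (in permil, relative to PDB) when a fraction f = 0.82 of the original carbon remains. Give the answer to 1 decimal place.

δ₀ = (0.0112239/0.0112370 − 1)×1000 = (0.998834 − 1)×1000 = -1.166 permil
α − 1 = ε/1000 = -0.0345
f^(α−1) = 0.82^(-0.0345) = 1.006870
δ_res = (-1.166 + 1000) × 1.006870 − 1000 = 1005.696 − 1000 = 5.70 permil

5.7 permil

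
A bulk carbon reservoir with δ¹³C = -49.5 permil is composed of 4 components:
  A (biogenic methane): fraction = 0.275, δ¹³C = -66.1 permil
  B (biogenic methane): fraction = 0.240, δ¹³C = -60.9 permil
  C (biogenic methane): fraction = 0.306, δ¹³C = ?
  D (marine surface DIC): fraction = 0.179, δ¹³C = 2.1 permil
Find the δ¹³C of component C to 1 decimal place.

Isotope mass balance: δ_bulk = Σ fᵢ·δᵢ.
-49.5 = 0.275×(-66.1) + 0.240×(-60.9) + 0.306×δ_C + 0.179×(2.1)
0.306·δ_C = -49.5 − (-32.418) = -17.082
δ_C = -17.082 / 0.306 = -55.82 permil

-55.8 permil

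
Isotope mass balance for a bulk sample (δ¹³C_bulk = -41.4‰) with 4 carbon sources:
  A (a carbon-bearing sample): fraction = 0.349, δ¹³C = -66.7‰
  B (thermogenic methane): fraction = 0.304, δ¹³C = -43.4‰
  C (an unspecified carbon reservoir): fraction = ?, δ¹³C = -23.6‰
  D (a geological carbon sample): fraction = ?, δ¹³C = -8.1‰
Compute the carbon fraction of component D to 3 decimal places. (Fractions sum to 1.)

0.210

Let f_D and f_C be the unknown fractions; fractions sum to 1 so f_D + f_C = 0.347.
Mass balance: Σ fᵢ·δᵢ = δ_bulk ⇒ f_D·(-8.1) + f_C·(-23.6) = -41.4 − (-36.472) = -4.928
Substitute f_C = 0.347 − f_D:
f_D·(-8.1 − -23.6) = -4.928 − 0.347×(-23.6) = 3.261
f_D = 3.261 / 15.5 = 0.2104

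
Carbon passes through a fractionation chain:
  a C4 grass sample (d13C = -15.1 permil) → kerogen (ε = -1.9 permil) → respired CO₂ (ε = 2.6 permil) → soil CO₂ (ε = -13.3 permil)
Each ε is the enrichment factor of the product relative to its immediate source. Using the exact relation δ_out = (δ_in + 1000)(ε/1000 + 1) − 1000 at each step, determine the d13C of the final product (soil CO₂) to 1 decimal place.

-27.5 permil

step 1: δ = (-15.10 + 1000)·(-1.9/1000 + 1) − 1000 = -16.97 permil
step 2: δ = (-16.97 + 1000)·(2.6/1000 + 1) − 1000 = -14.42 permil
step 3: δ = (-14.42 + 1000)·(-13.3/1000 + 1) − 1000 = -27.52 permil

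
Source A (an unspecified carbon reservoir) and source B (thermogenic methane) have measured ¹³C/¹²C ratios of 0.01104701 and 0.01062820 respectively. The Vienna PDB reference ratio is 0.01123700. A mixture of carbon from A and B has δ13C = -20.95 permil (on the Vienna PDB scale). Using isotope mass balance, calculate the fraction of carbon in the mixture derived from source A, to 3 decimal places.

0.892

δ_A = (0.01104701/0.01123700 − 1)×1000 = (0.983092 − 1)×1000 = -16.908 permil
δ_B = (0.01062820/0.01123700 − 1)×1000 = (0.945822 − 1)×1000 = -54.178 permil
f_A = (δ_mix − δ_B)/(δ_A − δ_B) = (-20.95 − (-54.178))/(-16.908 − (-54.178))
f_A = 33.228 / 37.271 = 0.8915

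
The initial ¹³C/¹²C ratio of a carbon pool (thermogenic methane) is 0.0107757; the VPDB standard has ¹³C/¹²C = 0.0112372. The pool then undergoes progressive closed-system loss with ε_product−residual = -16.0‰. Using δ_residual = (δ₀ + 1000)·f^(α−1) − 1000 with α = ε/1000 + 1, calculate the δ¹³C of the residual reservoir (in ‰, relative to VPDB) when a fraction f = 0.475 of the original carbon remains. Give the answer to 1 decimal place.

-29.6‰

δ₀ = (0.0107757/0.0112372 − 1)×1000 = (0.958931 − 1)×1000 = -41.069‰
α − 1 = ε/1000 = -0.0160
f^(α−1) = 0.475^(-0.0160) = 1.011982
δ_res = (-41.069 + 1000) × 1.011982 − 1000 = 970.421 − 1000 = -29.58‰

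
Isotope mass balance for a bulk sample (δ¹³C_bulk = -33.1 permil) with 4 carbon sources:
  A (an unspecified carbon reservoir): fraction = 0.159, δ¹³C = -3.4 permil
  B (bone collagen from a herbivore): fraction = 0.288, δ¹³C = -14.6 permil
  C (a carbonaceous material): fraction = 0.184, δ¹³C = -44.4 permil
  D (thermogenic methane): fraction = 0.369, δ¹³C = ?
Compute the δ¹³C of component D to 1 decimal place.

-54.7 permil

Isotope mass balance: δ_bulk = Σ fᵢ·δᵢ.
-33.1 = 0.159×(-3.4) + 0.288×(-14.6) + 0.184×(-44.4) + 0.369×δ_D
0.369·δ_D = -33.1 − (-12.915) = -20.185
δ_D = -20.185 / 0.369 = -54.70 permil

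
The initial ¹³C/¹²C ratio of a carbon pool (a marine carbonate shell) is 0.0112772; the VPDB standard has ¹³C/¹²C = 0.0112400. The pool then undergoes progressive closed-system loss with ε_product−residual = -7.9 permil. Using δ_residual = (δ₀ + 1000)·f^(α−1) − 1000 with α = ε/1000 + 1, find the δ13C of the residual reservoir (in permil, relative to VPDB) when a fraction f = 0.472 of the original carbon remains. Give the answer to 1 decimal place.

9.3 permil

δ₀ = (0.0112772/0.0112400 − 1)×1000 = (1.003310 − 1)×1000 = 3.310 permil
α − 1 = ε/1000 = -0.0079
f^(α−1) = 0.472^(-0.0079) = 1.005949
δ_res = (3.310 + 1000) × 1.005949 − 1000 = 1009.278 − 1000 = 9.28 permil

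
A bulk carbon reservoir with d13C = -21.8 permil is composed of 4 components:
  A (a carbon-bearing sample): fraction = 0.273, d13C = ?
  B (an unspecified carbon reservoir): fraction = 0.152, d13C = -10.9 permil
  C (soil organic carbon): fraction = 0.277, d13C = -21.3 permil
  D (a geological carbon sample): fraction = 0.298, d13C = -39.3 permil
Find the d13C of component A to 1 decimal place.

Isotope mass balance: δ_bulk = Σ fᵢ·δᵢ.
-21.8 = 0.273×δ_A + 0.152×(-10.9) + 0.277×(-21.3) + 0.298×(-39.3)
0.273·δ_A = -21.8 − (-19.268) = -2.532
δ_A = -2.532 / 0.273 = -9.27 permil

-9.3 permil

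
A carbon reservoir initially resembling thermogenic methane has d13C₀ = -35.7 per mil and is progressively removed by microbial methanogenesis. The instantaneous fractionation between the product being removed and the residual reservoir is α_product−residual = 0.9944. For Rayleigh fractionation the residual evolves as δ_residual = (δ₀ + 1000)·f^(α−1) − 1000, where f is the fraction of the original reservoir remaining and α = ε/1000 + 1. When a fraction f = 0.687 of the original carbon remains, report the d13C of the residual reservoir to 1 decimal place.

Rayleigh residual: δ_res = (δ₀ + 1000)·f^(α−1) − 1000
α − 1 = -0.00560
f^(α−1) = 0.687^(-0.00560) = 1.002105
δ_res = (-35.7 + 1000) × 1.002105 − 1000 = 966.329 − 1000 = -33.67 per mil

-33.7 per mil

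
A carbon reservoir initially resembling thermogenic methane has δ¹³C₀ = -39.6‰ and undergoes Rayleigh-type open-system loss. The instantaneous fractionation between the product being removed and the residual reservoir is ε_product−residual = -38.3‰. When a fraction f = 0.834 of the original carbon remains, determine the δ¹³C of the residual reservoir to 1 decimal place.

Rayleigh residual: δ_res = (δ₀ + 1000)·f^(α−1) − 1000
α = ε/1000 + 1 = 0.96170, so α − 1 = -0.03830
f^(α−1) = 0.834^(-0.03830) = 1.006977
δ_res = (-39.6 + 1000) × 1.006977 − 1000 = 967.100 − 1000 = -32.90‰

-32.9‰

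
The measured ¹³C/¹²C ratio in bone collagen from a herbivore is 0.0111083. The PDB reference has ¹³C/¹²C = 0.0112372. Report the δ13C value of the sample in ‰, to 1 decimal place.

δ13C = (R_sample / R_standard − 1) × 1000
R_sample / R_standard = 0.0111083 / 0.0112372 = 0.988529
δ13C = (0.988529 − 1) × 1000 = -11.47‰

-11.5‰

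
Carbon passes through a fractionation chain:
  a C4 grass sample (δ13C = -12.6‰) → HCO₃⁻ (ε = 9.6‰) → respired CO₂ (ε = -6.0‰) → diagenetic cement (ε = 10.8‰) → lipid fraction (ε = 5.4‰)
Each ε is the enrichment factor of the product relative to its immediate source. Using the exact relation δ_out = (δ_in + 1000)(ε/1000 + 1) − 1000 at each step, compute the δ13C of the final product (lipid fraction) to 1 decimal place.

7.0‰

step 1: δ = (-12.60 + 1000)·(9.6/1000 + 1) − 1000 = -3.12‰
step 2: δ = (-3.12 + 1000)·(-6.0/1000 + 1) − 1000 = -9.10‰
step 3: δ = (-9.10 + 1000)·(10.8/1000 + 1) − 1000 = 1.60‰
step 4: δ = (1.60 + 1000)·(5.4/1000 + 1) − 1000 = 7.01‰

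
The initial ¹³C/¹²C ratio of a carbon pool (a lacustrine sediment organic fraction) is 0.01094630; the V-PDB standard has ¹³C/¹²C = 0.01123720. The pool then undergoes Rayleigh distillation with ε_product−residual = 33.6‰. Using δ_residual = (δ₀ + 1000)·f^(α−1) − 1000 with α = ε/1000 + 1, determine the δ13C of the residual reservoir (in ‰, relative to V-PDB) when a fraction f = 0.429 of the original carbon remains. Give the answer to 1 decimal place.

-53.2‰

δ₀ = (0.01094630/0.01123720 − 1)×1000 = (0.974113 − 1)×1000 = -25.887‰
α − 1 = ε/1000 = 0.0336
f^(α−1) = 0.429^(0.0336) = 0.971965
δ_res = (-25.887 + 1000) × 0.971965 − 1000 = 946.803 − 1000 = -53.20‰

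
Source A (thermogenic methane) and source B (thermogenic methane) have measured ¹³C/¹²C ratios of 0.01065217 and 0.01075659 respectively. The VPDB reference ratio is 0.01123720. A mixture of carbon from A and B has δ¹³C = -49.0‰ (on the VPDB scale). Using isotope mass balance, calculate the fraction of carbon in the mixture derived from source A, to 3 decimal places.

δ_A = (0.01065217/0.01123720 − 1)×1000 = (0.947938 − 1)×1000 = -52.062‰
δ_B = (0.01075659/0.01123720 − 1)×1000 = (0.957230 − 1)×1000 = -42.770‰
f_A = (δ_mix − δ_B)/(δ_A − δ_B) = (-49.0 − (-42.770))/(-52.062 − (-42.770))
f_A = -6.230 / -9.292 = 0.6705

0.670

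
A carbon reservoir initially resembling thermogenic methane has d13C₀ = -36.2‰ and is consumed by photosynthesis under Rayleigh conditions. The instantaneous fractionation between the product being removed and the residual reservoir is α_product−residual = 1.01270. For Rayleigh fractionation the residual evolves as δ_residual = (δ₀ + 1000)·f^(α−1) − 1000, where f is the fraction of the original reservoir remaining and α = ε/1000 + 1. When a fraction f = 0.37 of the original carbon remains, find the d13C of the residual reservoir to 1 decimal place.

-48.3‰

Rayleigh residual: δ_res = (δ₀ + 1000)·f^(α−1) − 1000
α − 1 = 0.01270
f^(α−1) = 0.37^(0.01270) = 0.987452
δ_res = (-36.2 + 1000) × 0.987452 − 1000 = 951.707 − 1000 = -48.29‰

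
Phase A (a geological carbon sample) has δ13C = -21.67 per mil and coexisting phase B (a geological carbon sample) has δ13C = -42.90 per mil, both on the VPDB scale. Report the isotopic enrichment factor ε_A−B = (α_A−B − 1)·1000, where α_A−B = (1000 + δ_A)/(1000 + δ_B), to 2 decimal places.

α_A−B = (1000 + -21.67) / (1000 + -42.90) = 978.33 / 957.10 = 1.022182
ε_A−B = (1.022182 − 1) × 1000 = 22.182 per mil
(The approximation ε ≈ δ_A − δ_B would give 21.23 per mil.)

22.18 per mil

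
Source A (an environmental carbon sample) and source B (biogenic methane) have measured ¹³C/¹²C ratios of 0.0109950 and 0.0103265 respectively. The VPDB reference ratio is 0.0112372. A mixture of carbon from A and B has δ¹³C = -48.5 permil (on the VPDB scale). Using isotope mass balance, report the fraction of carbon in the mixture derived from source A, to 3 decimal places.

δ_A = (0.0109950/0.0112372 − 1)×1000 = (0.978447 − 1)×1000 = -21.553 permil
δ_B = (0.0103265/0.0112372 − 1)×1000 = (0.918957 − 1)×1000 = -81.043 permil
f_A = (δ_mix − δ_B)/(δ_A − δ_B) = (-48.5 − (-81.043))/(-21.553 − (-81.043))
f_A = 32.543 / 59.490 = 0.5470

0.547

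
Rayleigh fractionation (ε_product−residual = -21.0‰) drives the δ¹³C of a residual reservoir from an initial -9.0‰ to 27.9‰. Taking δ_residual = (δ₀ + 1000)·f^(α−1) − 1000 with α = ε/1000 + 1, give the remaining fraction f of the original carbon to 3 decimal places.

α − 1 = ε/1000 = -0.0210
(δ_res + 1000)/(δ₀ + 1000) = (27.9 + 1000)/(-9.0 + 1000) = 1027.9/991.0 = 1.037235
f = 1.037235^(1/-0.0210) = exp(ln(1.037235)/-0.0210) = exp(0.03656/-0.0210)
f = exp(-1.7409) = 0.1754

0.175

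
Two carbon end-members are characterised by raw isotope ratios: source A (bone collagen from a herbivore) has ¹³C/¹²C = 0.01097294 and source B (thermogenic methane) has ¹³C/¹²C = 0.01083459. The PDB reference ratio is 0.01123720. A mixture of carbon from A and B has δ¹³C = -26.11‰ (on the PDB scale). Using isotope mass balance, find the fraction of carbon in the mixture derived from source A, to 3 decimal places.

0.789

δ_A = (0.01097294/0.01123720 − 1)×1000 = (0.976483 − 1)×1000 = -23.517‰
δ_B = (0.01083459/0.01123720 − 1)×1000 = (0.964172 − 1)×1000 = -35.828‰
f_A = (δ_mix − δ_B)/(δ_A − δ_B) = (-26.11 − (-35.828))/(-23.517 − (-35.828))
f_A = 9.718 / 12.312 = 0.7894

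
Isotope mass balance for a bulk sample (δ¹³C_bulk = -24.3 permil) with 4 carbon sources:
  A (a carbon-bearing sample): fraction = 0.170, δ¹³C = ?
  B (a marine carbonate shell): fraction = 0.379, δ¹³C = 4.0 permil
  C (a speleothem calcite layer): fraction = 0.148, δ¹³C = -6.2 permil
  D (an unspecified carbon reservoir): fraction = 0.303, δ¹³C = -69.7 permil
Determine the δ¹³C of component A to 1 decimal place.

Isotope mass balance: δ_bulk = Σ fᵢ·δᵢ.
-24.3 = 0.170×δ_A + 0.379×(4.0) + 0.148×(-6.2) + 0.303×(-69.7)
0.170·δ_A = -24.3 − (-20.521) = -3.779
δ_A = -3.779 / 0.170 = -22.23 permil

-22.2 permil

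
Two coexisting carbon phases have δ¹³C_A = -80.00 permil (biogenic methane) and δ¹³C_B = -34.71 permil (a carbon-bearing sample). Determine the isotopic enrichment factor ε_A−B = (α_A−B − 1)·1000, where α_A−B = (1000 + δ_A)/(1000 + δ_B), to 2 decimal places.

α_A−B = (1000 + -80.00) / (1000 + -34.71) = 920.00 / 965.29 = 0.953081
ε_A−B = (0.953081 − 1) × 1000 = -46.919 permil
(The approximation ε ≈ δ_A − δ_B would give -45.29 permil.)

-46.92 permil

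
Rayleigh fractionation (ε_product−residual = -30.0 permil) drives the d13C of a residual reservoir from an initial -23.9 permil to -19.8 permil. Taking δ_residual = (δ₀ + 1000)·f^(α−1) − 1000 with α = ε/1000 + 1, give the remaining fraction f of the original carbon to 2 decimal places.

0.87

α − 1 = ε/1000 = -0.0300
(δ_res + 1000)/(δ₀ + 1000) = (-19.8 + 1000)/(-23.9 + 1000) = 980.2/976.1 = 1.004200
f = 1.004200^(1/-0.0300) = exp(ln(1.004200)/-0.0300) = exp(0.00419/-0.0300)
f = exp(-0.1397) = 0.8696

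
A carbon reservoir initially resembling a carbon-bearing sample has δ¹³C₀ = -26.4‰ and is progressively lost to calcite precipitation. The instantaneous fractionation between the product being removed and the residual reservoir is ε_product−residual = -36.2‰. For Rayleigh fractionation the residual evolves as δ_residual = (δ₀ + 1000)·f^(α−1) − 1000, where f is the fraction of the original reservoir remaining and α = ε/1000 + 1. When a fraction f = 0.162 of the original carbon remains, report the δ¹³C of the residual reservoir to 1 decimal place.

Rayleigh residual: δ_res = (δ₀ + 1000)·f^(α−1) − 1000
α = ε/1000 + 1 = 0.96380, so α − 1 = -0.03620
f^(α−1) = 0.162^(-0.03620) = 1.068109
δ_res = (-26.4 + 1000) × 1.068109 − 1000 = 1039.911 − 1000 = 39.91‰

39.9‰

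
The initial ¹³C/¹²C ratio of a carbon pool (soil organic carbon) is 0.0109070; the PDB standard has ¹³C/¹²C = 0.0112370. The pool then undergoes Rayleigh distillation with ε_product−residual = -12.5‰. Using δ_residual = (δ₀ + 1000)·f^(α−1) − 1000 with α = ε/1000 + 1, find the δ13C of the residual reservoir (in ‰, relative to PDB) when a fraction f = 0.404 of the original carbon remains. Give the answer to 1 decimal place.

-18.3‰

δ₀ = (0.0109070/0.0112370 − 1)×1000 = (0.970633 − 1)×1000 = -29.367‰
α − 1 = ε/1000 = -0.0125
f^(α−1) = 0.404^(-0.0125) = 1.011394
δ_res = (-29.367 + 1000) × 1.011394 − 1000 = 981.692 − 1000 = -18.31‰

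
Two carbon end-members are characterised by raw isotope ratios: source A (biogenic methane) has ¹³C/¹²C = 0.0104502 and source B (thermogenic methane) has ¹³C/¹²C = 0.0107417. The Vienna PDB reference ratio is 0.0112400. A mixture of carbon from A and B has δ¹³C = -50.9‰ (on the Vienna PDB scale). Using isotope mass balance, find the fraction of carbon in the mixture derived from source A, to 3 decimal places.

δ_A = (0.0104502/0.0112400 − 1)×1000 = (0.929733 − 1)×1000 = -70.267‰
δ_B = (0.0107417/0.0112400 − 1)×1000 = (0.955667 − 1)×1000 = -44.333‰
f_A = (δ_mix − δ_B)/(δ_A − δ_B) = (-50.9 − (-44.333))/(-70.267 − (-44.333))
f_A = -6.567 / -25.934 = 0.2532

0.253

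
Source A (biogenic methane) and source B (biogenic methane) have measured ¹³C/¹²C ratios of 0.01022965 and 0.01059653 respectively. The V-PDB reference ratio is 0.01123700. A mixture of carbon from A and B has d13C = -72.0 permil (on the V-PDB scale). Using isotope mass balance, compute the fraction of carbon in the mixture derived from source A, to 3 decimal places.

δ_A = (0.01022965/0.01123700 − 1)×1000 = (0.910354 − 1)×1000 = -89.646 permil
δ_B = (0.01059653/0.01123700 − 1)×1000 = (0.943003 − 1)×1000 = -56.997 permil
f_A = (δ_mix − δ_B)/(δ_A − δ_B) = (-72.0 − (-56.997))/(-89.646 − (-56.997))
f_A = -15.003 / -32.649 = 0.4595

0.460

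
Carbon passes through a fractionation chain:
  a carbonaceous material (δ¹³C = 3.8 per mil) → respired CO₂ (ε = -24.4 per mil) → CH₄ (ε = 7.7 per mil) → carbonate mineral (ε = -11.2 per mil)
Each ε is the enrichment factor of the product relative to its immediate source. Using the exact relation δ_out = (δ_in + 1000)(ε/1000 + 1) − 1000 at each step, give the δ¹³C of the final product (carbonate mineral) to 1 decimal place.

step 1: δ = (3.80 + 1000)·(-24.4/1000 + 1) − 1000 = -20.69 per mil
step 2: δ = (-20.69 + 1000)·(7.7/1000 + 1) − 1000 = -13.15 per mil
step 3: δ = (-13.15 + 1000)·(-11.2/1000 + 1) − 1000 = -24.20 per mil

-24.2 per mil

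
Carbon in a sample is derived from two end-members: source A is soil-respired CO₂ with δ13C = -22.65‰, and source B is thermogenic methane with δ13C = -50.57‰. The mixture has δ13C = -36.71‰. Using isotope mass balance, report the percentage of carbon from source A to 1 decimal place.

49.6%

δ_mix = f_A·δ_A + (1 − f_A)·δ_B  ⇒  f_A = (δ_mix − δ_B)/(δ_A − δ_B)
f_A = (-36.71 − (-50.57)) / (-22.65 − (-50.57))
f_A = 13.86 / 27.92 = 0.4964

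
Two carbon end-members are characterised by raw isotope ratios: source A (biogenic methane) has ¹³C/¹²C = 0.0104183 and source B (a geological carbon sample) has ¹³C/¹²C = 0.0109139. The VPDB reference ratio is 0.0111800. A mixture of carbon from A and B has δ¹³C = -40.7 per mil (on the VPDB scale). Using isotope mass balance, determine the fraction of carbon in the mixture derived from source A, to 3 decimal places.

0.381

δ_A = (0.0104183/0.0111800 − 1)×1000 = (0.931869 − 1)×1000 = -68.131 per mil
δ_B = (0.0109139/0.0111800 − 1)×1000 = (0.976199 − 1)×1000 = -23.801 per mil
f_A = (δ_mix − δ_B)/(δ_A − δ_B) = (-40.7 − (-23.801))/(-68.131 − (-23.801))
f_A = -16.899 / -44.329 = 0.3812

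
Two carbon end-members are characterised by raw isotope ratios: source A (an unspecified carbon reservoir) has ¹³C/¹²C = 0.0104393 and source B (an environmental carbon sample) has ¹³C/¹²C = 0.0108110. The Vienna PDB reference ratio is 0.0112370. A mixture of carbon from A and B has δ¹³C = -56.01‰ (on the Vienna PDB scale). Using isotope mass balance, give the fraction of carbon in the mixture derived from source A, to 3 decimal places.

0.547

δ_A = (0.0104393/0.0112370 − 1)×1000 = (0.929011 − 1)×1000 = -70.989‰
δ_B = (0.0108110/0.0112370 − 1)×1000 = (0.962090 − 1)×1000 = -37.910‰
f_A = (δ_mix − δ_B)/(δ_A − δ_B) = (-56.01 − (-37.910))/(-70.989 − (-37.910))
f_A = -18.100 / -33.078 = 0.5472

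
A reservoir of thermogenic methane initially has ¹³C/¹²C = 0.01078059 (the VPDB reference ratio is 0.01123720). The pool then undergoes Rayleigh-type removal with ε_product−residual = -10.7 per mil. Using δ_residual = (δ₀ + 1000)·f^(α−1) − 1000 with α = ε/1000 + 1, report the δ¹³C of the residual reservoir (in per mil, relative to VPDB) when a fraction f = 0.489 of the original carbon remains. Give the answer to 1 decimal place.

δ₀ = (0.01078059/0.01123720 − 1)×1000 = (0.959366 − 1)×1000 = -40.634 per mil
α − 1 = ε/1000 = -0.0107
f^(α−1) = 0.489^(-0.0107) = 1.007684
δ_res = (-40.634 + 1000) × 1.007684 − 1000 = 966.738 − 1000 = -33.26 per mil

-33.3 per mil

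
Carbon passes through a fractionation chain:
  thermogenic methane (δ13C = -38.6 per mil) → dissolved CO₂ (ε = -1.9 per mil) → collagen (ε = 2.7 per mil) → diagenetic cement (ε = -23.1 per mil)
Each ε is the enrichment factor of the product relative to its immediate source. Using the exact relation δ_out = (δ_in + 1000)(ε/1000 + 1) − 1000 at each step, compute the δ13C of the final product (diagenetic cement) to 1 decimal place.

step 1: δ = (-38.60 + 1000)·(-1.9/1000 + 1) − 1000 = -40.43 per mil
step 2: δ = (-40.43 + 1000)·(2.7/1000 + 1) − 1000 = -37.84 per mil
step 3: δ = (-37.84 + 1000)·(-23.1/1000 + 1) − 1000 = -60.06 per mil

-60.1 per mil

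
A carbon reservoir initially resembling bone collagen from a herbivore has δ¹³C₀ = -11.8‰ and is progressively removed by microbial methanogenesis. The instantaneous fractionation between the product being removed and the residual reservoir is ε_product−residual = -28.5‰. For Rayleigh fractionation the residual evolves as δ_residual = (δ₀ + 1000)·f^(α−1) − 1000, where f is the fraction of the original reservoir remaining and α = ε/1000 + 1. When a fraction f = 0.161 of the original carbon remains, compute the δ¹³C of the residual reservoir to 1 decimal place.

Rayleigh residual: δ_res = (δ₀ + 1000)·f^(α−1) − 1000
α = ε/1000 + 1 = 0.97150, so α − 1 = -0.02850
f^(α−1) = 0.161^(-0.02850) = 1.053429
δ_res = (-11.8 + 1000) × 1.053429 − 1000 = 1040.999 − 1000 = 41.00‰

41.0‰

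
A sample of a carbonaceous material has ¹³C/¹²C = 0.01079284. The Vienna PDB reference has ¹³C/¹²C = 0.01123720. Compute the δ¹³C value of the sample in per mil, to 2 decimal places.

-39.54 per mil

δ¹³C = (R_sample / R_standard − 1) × 1000
R_sample / R_standard = 0.01079284 / 0.01123720 = 0.960456
δ¹³C = (0.960456 − 1) × 1000 = -39.544 per mil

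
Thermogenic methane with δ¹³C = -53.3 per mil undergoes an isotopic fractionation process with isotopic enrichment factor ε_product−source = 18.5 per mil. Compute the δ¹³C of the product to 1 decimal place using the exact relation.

-35.8 per mil

Exactly, δ_product = (δ_source + 1000)·(ε/1000 + 1) − 1000.
δ_product = (-53.3 + 1000) × (18.5/1000 + 1) − 1000
δ_product = -35.79 per mil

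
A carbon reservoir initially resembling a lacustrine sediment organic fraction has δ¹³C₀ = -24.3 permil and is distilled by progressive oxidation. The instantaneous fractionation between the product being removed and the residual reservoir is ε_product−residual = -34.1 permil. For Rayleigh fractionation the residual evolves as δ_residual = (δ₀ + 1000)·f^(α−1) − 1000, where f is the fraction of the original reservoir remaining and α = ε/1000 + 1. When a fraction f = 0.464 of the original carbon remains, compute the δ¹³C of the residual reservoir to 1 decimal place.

Rayleigh residual: δ_res = (δ₀ + 1000)·f^(α−1) − 1000
α = ε/1000 + 1 = 0.96590, so α − 1 = -0.03410
f^(α−1) = 0.464^(-0.03410) = 1.026530
δ_res = (-24.3 + 1000) × 1.026530 − 1000 = 1001.586 − 1000 = 1.59 permil

1.6 permil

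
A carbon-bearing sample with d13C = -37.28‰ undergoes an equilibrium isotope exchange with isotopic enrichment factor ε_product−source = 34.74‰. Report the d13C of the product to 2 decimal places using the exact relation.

-3.84‰

To first order, δ_product ≈ δ_source + ε = -2.54‰.
Exactly, δ_product = (δ_source + 1000)·(ε/1000 + 1) − 1000.
δ_product = (-37.28 + 1000) × (34.74/1000 + 1) − 1000
δ_product = -3.835‰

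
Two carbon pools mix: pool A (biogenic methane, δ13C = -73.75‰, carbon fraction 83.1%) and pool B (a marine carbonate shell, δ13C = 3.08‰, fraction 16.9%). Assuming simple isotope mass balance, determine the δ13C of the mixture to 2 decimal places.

-60.77‰

δ_mix = f_A·δ_A + f_B·δ_B
δ_mix = 0.831 × (-73.75) + 0.169 × (3.08)
δ_mix = -61.286 + 0.521 = -60.766‰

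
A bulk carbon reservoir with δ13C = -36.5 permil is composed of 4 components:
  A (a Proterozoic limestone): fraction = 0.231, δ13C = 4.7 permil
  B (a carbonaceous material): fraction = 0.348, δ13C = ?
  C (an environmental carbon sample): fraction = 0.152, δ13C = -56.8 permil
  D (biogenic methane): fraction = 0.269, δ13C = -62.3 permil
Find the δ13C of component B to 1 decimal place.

-35.0 permil

Isotope mass balance: δ_bulk = Σ fᵢ·δᵢ.
-36.5 = 0.231×(4.7) + 0.348×δ_B + 0.152×(-56.8) + 0.269×(-62.3)
0.348·δ_B = -36.5 − (-24.307) = -12.193
δ_B = -12.193 / 0.348 = -35.04 permil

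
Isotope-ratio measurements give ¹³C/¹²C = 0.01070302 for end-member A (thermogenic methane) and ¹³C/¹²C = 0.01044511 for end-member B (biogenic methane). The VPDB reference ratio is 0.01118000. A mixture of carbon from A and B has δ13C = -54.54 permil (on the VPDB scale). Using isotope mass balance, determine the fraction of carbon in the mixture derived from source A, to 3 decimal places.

δ_A = (0.01070302/0.01118000 − 1)×1000 = (0.957336 − 1)×1000 = -42.664 permil
δ_B = (0.01044511/0.01118000 − 1)×1000 = (0.934267 − 1)×1000 = -65.733 permil
f_A = (δ_mix − δ_B)/(δ_A − δ_B) = (-54.54 − (-65.733))/(-42.664 − (-65.733))
f_A = 11.193 / 23.069 = 0.4852

0.485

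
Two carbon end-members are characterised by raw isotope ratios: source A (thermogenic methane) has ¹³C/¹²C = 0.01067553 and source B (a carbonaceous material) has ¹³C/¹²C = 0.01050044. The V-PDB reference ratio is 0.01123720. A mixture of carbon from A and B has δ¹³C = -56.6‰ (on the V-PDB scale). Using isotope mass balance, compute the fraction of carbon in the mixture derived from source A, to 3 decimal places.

δ_A = (0.01067553/0.01123720 − 1)×1000 = (0.950017 − 1)×1000 = -49.983‰
δ_B = (0.01050044/0.01123720 − 1)×1000 = (0.934436 − 1)×1000 = -65.564‰
f_A = (δ_mix − δ_B)/(δ_A − δ_B) = (-56.6 − (-65.564))/(-49.983 − (-65.564))
f_A = 8.964 / 15.581 = 0.5753

0.575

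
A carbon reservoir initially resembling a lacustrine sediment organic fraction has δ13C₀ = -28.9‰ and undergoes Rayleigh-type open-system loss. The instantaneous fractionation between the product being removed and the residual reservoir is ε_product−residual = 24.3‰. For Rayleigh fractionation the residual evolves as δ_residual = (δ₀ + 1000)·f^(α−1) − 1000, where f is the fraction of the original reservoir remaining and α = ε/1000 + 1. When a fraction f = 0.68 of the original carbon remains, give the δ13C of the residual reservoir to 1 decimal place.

Rayleigh residual: δ_res = (δ₀ + 1000)·f^(α−1) − 1000
α = ε/1000 + 1 = 1.02430, so α − 1 = 0.02430
f^(α−1) = 0.68^(0.02430) = 0.990672
δ_res = (-28.9 + 1000) × 0.990672 − 1000 = 962.042 − 1000 = -37.96‰

-38.0‰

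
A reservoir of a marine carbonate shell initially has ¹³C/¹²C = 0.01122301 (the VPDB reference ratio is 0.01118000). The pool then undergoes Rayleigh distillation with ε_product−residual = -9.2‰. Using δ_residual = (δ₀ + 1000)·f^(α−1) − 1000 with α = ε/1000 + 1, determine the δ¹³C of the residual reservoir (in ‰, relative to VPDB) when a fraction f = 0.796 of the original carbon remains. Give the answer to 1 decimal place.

δ₀ = (0.01122301/0.01118000 − 1)×1000 = (1.003847 − 1)×1000 = 3.847‰
α − 1 = ε/1000 = -0.0092
f^(α−1) = 0.796^(-0.0092) = 1.002101
δ_res = (3.847 + 1000) × 1.002101 − 1000 = 1005.956 − 1000 = 5.96‰

6.0‰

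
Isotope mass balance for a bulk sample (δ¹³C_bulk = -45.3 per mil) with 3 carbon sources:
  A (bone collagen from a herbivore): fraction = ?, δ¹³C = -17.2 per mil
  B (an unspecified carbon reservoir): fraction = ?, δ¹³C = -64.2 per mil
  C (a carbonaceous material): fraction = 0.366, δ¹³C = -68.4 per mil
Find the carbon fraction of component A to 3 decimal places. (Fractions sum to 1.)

0.435

Let f_A and f_B be the unknown fractions; fractions sum to 1 so f_A + f_B = 0.634.
Mass balance: Σ fᵢ·δᵢ = δ_bulk ⇒ f_A·(-17.2) + f_B·(-64.2) = -45.3 − (-25.034) = -20.266
Substitute f_B = 0.634 − f_A:
f_A·(-17.2 − -64.2) = -20.266 − 0.634×(-64.2) = 20.437
f_A = 20.437 / 47.0 = 0.4348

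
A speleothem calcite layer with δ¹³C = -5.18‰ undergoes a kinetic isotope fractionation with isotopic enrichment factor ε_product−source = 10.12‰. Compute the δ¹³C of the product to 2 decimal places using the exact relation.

4.89‰

To first order, δ_product ≈ δ_source + ε = 4.94‰.
Exactly, δ_product = (δ_source + 1000)·(ε/1000 + 1) − 1000.
δ_product = (-5.18 + 1000) × (10.12/1000 + 1) − 1000
δ_product = 4.888‰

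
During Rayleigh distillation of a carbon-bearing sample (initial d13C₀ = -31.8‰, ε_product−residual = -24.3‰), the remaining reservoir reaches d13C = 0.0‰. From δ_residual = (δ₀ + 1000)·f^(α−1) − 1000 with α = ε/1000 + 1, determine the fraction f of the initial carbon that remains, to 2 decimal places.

α − 1 = ε/1000 = -0.0243
(δ_res + 1000)/(δ₀ + 1000) = (-0.0 + 1000)/(-31.8 + 1000) = 1000.0/968.2 = 1.032844
f = 1.032844^(1/-0.0243) = exp(ln(1.032844)/-0.0243) = exp(0.03232/-0.0243)
f = exp(-1.3299) = 0.2645

0.26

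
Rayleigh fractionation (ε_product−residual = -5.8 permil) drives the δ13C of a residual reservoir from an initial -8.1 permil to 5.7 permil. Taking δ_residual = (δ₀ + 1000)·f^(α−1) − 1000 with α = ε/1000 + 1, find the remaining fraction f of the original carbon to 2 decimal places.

0.09

α − 1 = ε/1000 = -0.0058
(δ_res + 1000)/(δ₀ + 1000) = (5.7 + 1000)/(-8.1 + 1000) = 1005.7/991.9 = 1.013913
f = 1.013913^(1/-0.0058) = exp(ln(1.013913)/-0.0058) = exp(0.01382/-0.0058)
f = exp(-2.3822) = 0.0923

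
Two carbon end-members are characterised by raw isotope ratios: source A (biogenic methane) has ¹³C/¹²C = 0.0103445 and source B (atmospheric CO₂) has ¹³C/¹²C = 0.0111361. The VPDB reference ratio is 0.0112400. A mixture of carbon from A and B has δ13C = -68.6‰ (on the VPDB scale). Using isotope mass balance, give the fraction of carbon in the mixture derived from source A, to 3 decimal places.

δ_A = (0.0103445/0.0112400 − 1)×1000 = (0.920329 − 1)×1000 = -79.671‰
δ_B = (0.0111361/0.0112400 − 1)×1000 = (0.990756 − 1)×1000 = -9.244‰
f_A = (δ_mix − δ_B)/(δ_A − δ_B) = (-68.6 − (-9.244))/(-79.671 − (-9.244))
f_A = -59.356 / -70.427 = 0.8428

0.843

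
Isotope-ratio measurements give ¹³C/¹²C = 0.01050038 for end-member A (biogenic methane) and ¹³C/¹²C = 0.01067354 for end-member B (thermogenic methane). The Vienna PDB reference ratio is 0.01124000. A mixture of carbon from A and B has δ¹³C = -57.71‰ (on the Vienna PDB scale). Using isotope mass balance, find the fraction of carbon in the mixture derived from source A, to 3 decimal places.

0.475

δ_A = (0.01050038/0.01124000 − 1)×1000 = (0.934198 − 1)×1000 = -65.802‰
δ_B = (0.01067354/0.01124000 − 1)×1000 = (0.949603 − 1)×1000 = -50.397‰
f_A = (δ_mix − δ_B)/(δ_A − δ_B) = (-57.71 − (-50.397))/(-65.802 − (-50.397))
f_A = -7.313 / -15.406 = 0.4747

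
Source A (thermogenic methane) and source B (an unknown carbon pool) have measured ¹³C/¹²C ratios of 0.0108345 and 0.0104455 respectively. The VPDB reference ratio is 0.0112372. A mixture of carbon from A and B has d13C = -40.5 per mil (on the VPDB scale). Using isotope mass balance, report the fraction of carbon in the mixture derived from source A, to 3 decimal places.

0.865

δ_A = (0.0108345/0.0112372 − 1)×1000 = (0.964164 − 1)×1000 = -35.836 per mil
δ_B = (0.0104455/0.0112372 − 1)×1000 = (0.929547 − 1)×1000 = -70.453 per mil
f_A = (δ_mix − δ_B)/(δ_A − δ_B) = (-40.5 − (-70.453))/(-35.836 − (-70.453))
f_A = 29.953 / 34.617 = 0.8653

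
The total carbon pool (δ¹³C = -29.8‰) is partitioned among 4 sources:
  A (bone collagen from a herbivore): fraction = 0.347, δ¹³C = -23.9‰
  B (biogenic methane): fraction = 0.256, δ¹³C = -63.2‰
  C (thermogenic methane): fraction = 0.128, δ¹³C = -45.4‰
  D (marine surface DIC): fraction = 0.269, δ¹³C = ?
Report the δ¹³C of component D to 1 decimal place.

Isotope mass balance: δ_bulk = Σ fᵢ·δᵢ.
-29.8 = 0.347×(-23.9) + 0.256×(-63.2) + 0.128×(-45.4) + 0.269×δ_D
0.269·δ_D = -29.8 − (-30.284) = 0.484
δ_D = 0.484 / 0.269 = 1.80‰

1.8‰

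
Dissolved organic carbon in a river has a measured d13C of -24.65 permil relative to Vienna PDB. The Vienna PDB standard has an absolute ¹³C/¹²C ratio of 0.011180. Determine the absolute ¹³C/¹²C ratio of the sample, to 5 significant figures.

0.010904

R_sample = R_standard × (d13C/1000 + 1)
R_sample = 0.011180 × (-24.65/1000 + 1) = 0.011180 × 0.975350
R_sample = 0.0109044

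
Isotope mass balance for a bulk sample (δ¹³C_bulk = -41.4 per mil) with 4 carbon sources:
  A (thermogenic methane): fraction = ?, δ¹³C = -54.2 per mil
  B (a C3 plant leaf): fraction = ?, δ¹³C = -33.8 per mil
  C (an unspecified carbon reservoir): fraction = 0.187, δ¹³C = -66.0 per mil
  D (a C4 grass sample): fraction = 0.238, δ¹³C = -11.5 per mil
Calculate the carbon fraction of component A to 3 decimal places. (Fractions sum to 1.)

0.338

Let f_A and f_B be the unknown fractions; fractions sum to 1 so f_A + f_B = 0.575.
Mass balance: Σ fᵢ·δᵢ = δ_bulk ⇒ f_A·(-54.2) + f_B·(-33.8) = -41.4 − (-15.079) = -26.321
Substitute f_B = 0.575 − f_A:
f_A·(-54.2 − -33.8) = -26.321 − 0.575×(-33.8) = -6.886
f_A = -6.886 / -20.4 = 0.3375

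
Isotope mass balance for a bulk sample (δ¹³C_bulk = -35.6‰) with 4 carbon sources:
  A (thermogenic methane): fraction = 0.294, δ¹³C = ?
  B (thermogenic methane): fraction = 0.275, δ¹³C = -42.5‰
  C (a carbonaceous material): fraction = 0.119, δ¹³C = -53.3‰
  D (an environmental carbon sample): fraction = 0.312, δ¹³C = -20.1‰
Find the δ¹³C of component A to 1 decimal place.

Isotope mass balance: δ_bulk = Σ fᵢ·δᵢ.
-35.6 = 0.294×δ_A + 0.275×(-42.5) + 0.119×(-53.3) + 0.312×(-20.1)
0.294·δ_A = -35.6 − (-24.301) = -11.299
δ_A = -11.299 / 0.294 = -38.43‰

-38.4‰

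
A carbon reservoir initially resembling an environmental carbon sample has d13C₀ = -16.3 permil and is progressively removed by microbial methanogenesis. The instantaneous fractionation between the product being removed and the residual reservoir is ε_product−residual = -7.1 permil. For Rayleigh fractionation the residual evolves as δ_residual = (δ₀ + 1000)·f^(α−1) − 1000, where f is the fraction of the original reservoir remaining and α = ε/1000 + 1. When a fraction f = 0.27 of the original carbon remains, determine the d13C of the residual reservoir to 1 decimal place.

-7.1 permil

Rayleigh residual: δ_res = (δ₀ + 1000)·f^(α−1) − 1000
α = ε/1000 + 1 = 0.99290, so α − 1 = -0.00710
f^(α−1) = 0.27^(-0.00710) = 1.009340
δ_res = (-16.3 + 1000) × 1.009340 − 1000 = 992.887 − 1000 = -7.11 permil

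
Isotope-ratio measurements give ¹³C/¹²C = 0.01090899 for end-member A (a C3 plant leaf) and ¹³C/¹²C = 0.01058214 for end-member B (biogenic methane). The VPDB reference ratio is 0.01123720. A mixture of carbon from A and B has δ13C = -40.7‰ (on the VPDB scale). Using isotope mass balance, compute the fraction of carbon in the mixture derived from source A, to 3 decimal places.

0.605

δ_A = (0.01090899/0.01123720 − 1)×1000 = (0.970793 − 1)×1000 = -29.207‰
δ_B = (0.01058214/0.01123720 − 1)×1000 = (0.941706 − 1)×1000 = -58.294‰
f_A = (δ_mix − δ_B)/(δ_A − δ_B) = (-40.7 − (-58.294))/(-29.207 − (-58.294))
f_A = 17.594 / 29.086 = 0.6049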